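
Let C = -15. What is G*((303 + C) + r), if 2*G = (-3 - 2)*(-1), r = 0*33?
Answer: 720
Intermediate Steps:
r = 0
G = 5/2 (G = ((-3 - 2)*(-1))/2 = (-5*(-1))/2 = (1/2)*5 = 5/2 ≈ 2.5000)
G*((303 + C) + r) = 5*((303 - 15) + 0)/2 = 5*(288 + 0)/2 = (5/2)*288 = 720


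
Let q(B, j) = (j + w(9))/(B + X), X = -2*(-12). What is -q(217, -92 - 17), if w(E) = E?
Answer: 100/241 ≈ 0.41494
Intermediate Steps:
X = 24
q(B, j) = (9 + j)/(24 + B) (q(B, j) = (j + 9)/(B + 24) = (9 + j)/(24 + B))
-q(217, -92 - 17) = -(9 + (-92 - 17))/(24 + 217) = -(9 - 109)/241 = -(-100)/241 = -1*(-100/241) = 100/241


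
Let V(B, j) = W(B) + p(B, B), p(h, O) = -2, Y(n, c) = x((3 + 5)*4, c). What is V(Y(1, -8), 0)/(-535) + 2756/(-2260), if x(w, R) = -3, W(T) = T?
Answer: -73158/60455 ≈ -1.2101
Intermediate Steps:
Y(n, c) = -3
V(B, j) = -2 + B (V(B, j) = B - 2 = -2 + B)
V(Y(1, -8), 0)/(-535) + 2756/(-2260) = (-2 - 3)/(-535) + 2756/(-2260) = -5*(-1/535) + 2756*(-1/2260) = 1/107 - 689/565 = -73158/60455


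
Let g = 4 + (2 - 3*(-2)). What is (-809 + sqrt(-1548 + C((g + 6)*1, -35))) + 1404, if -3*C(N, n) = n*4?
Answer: 595 + 2*I*sqrt(3378)/3 ≈ 595.0 + 38.747*I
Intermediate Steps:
g = 12 (g = 4 + (2 + 6) = 4 + 8 = 12)
C(N, n) = -4*n/3 (C(N, n) = -n*4/3 = -4*n/3)
(-809 + sqrt(-1548 + C((g + 6)*1, -35))) + 1404 = (-809 + sqrt(-1548 - 4/3*(-35))) + 1404 = (-809 + sqrt(-1548 + 140/3)) + 1404 = (-809 + sqrt(-4504/3)) + 1404 = (-809 + 2*I*sqrt(3378)/3) + 1404 = 595 + 2*I*sqrt(3378)/3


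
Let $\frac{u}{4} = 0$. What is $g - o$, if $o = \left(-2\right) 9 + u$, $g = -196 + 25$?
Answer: $-153$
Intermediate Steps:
$u = 0$ ($u = 4 \cdot 0 = 0$)
$g = -171$
$o = -18$ ($o = \left(-2\right) 9 + 0 = -18 + 0 = -18$)
$g - o = -171 - -18 = -171 + 18 = -153$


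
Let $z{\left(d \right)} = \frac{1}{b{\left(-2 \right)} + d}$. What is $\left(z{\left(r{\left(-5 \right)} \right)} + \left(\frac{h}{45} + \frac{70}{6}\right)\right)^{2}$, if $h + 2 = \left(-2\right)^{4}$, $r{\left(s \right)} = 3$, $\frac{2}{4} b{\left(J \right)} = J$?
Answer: $\frac{244036}{2025} \approx 120.51$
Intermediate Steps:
$b{\left(J \right)} = 2 J$
$h = 14$ ($h = -2 + \left(-2\right)^{4} = -2 + 16 = 14$)
$z{\left(d \right)} = \frac{1}{-4 + d}$ ($z{\left(d \right)} = \frac{1}{2 \left(-2\right) + d} = \frac{1}{-4 + d}$)
$\left(z{\left(r{\left(-5 \right)} \right)} + \left(\frac{h}{45} + \frac{70}{6}\right)\right)^{2} = \left(\frac{1}{-4 + 3} + \left(\frac{14}{45} + \frac{70}{6}\right)\right)^{2} = \left(\frac{1}{-1} + \left(14 \cdot \frac{1}{45} + 70 \cdot \frac{1}{6}\right)\right)^{2} = \left(-1 + \left(\frac{14}{45} + \frac{35}{3}\right)\right)^{2} = \left(-1 + \frac{539}{45}\right)^{2} = \left(\frac{494}{45}\right)^{2} = \frac{244036}{2025}$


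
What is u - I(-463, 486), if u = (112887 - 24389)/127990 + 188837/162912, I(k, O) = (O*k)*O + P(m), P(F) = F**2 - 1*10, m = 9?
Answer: 1140124750484515783/10425553440 ≈ 1.0936e+8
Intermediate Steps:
P(F) = -10 + F**2 (P(F) = F**2 - 10 = -10 + F**2)
I(k, O) = 71 + k*O**2 (I(k, O) = (O*k)*O + (-10 + 9**2) = k*O**2 + (-10 + 81) = k*O**2 + 71 = 71 + k*O**2)
u = 19293316903/10425553440 (u = 88498*(1/127990) + 188837*(1/162912) = 44249/63995 + 188837/162912 = 19293316903/10425553440 ≈ 1.8506)
u - I(-463, 486) = 19293316903/10425553440 - (71 - 463*486**2) = 19293316903/10425553440 - (71 - 463*236196) = 19293316903/10425553440 - (71 - 109358748) = 19293316903/10425553440 - 1*(-109358677) = 19293316903/10425553440 + 109358677 = 1140124750484515783/10425553440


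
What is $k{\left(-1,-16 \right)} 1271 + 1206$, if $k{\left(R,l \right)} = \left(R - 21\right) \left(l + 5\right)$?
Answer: $308788$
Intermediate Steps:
$k{\left(R,l \right)} = \left(-21 + R\right) \left(5 + l\right)$
$k{\left(-1,-16 \right)} 1271 + 1206 = \left(-105 - -336 + 5 \left(-1\right) - -16\right) 1271 + 1206 = \left(-105 + 336 - 5 + 16\right) 1271 + 1206 = 242 \cdot 1271 + 1206 = 307582 + 1206 = 308788$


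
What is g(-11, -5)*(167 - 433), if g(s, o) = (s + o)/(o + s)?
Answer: -266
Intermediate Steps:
g(s, o) = 1 (g(s, o) = (o + s)/(o + s) = 1)
g(-11, -5)*(167 - 433) = 1*(167 - 433) = 1*(-266) = -266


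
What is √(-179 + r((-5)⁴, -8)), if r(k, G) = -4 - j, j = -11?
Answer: 2*I*√43 ≈ 13.115*I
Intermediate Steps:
r(k, G) = 7 (r(k, G) = -4 - 1*(-11) = -4 + 11 = 7)
√(-179 + r((-5)⁴, -8)) = √(-179 + 7) = √(-172) = 2*I*√43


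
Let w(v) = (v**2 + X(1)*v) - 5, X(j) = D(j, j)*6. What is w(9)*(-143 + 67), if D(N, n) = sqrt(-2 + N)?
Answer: -5776 - 4104*I ≈ -5776.0 - 4104.0*I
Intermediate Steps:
X(j) = 6*sqrt(-2 + j) (X(j) = sqrt(-2 + j)*6 = 6*sqrt(-2 + j))
w(v) = -5 + v**2 + 6*I*v (w(v) = (v**2 + (6*sqrt(-2 + 1))*v) - 5 = (v**2 + (6*sqrt(-1))*v) - 5 = (v**2 + (6*I)*v) - 5 = (v**2 + 6*I*v) - 5 = -5 + v**2 + 6*I*v)
w(9)*(-143 + 67) = (-5 + 9**2 + 6*I*9)*(-143 + 67) = (-5 + 81 + 54*I)*(-76) = (76 + 54*I)*(-76) = -5776 - 4104*I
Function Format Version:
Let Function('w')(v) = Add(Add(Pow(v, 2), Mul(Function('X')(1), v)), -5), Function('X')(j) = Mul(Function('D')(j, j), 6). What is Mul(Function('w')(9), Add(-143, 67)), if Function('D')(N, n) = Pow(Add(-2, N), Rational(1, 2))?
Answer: Add(-5776, Mul(-4104, I)) ≈ Add(-5776.0, Mul(-4104.0, I))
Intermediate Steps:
Function('X')(j) = Mul(6, Pow(Add(-2, j), Rational(1, 2))) (Function('X')(j) = Mul(Pow(Add(-2, j), Rational(1, 2)), 6) = Mul(6, Pow(Add(-2, j), Rational(1, 2))))
Function('w')(v) = Add(-5, Pow(v, 2), Mul(6, I, v)) (Function('w')(v) = Add(Add(Pow(v, 2), Mul(Mul(6, Pow(Add(-2, 1), Rational(1, 2))), v)), -5) = Add(Add(Pow(v, 2), Mul(Mul(6, Pow(-1, Rational(1, 2))), v)), -5) = Add(Add(Pow(v, 2), Mul(Mul(6, I), v)), -5) = Add(Add(Pow(v, 2), Mul(6, I, v)), -5) = Add(-5, Pow(v, 2), Mul(6, I, v)))
Mul(Function('w')(9), Add(-143, 67)) = Mul(Add(-5, Pow(9, 2), Mul(6, I, 9)), Add(-143, 67)) = Mul(Add(-5, 81, Mul(54, I)), -76) = Mul(Add(76, Mul(54, I)), -76) = Add(-5776, Mul(-4104, I))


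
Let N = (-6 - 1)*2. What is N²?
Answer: 196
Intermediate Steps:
N = -14 (N = -7*2 = -14)
N² = (-14)² = 196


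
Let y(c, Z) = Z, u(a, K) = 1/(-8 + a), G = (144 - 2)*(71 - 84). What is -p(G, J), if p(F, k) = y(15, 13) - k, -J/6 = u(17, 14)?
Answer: -41/3 ≈ -13.667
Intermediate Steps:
G = -1846 (G = 142*(-13) = -1846)
J = -⅔ (J = -6/(-8 + 17) = -6/9 = -6*⅑ = -⅔ ≈ -0.66667)
p(F, k) = 13 - k
-p(G, J) = -(13 - 1*(-⅔)) = -(13 + ⅔) = -1*41/3 = -41/3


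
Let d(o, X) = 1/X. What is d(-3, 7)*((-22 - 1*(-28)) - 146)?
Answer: -20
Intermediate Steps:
d(-3, 7)*((-22 - 1*(-28)) - 146) = ((-22 - 1*(-28)) - 146)/7 = ((-22 + 28) - 146)/7 = (6 - 146)/7 = (⅐)*(-140) = -20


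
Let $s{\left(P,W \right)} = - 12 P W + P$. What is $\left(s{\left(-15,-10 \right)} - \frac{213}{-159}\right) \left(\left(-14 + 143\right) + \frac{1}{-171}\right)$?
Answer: $- \frac{2120303192}{9063} \approx -2.3395 \cdot 10^{5}$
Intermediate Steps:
$s{\left(P,W \right)} = P - 12 P W$ ($s{\left(P,W \right)} = - 12 P W + P = P - 12 P W$)
$\left(s{\left(-15,-10 \right)} - \frac{213}{-159}\right) \left(\left(-14 + 143\right) + \frac{1}{-171}\right) = \left(- 15 \left(1 - -120\right) - \frac{213}{-159}\right) \left(\left(-14 + 143\right) + \frac{1}{-171}\right) = \left(- 15 \left(1 + 120\right) - - \frac{71}{53}\right) \left(129 - \frac{1}{171}\right) = \left(\left(-15\right) 121 + \frac{71}{53}\right) \frac{22058}{171} = \left(-1815 + \frac{71}{53}\right) \frac{22058}{171} = \left(- \frac{96124}{53}\right) \frac{22058}{171} = - \frac{2120303192}{9063}$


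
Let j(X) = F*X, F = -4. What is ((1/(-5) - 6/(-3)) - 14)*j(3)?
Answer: 732/5 ≈ 146.40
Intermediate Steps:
j(X) = -4*X
((1/(-5) - 6/(-3)) - 14)*j(3) = ((1/(-5) - 6/(-3)) - 14)*(-4*3) = ((1*(-⅕) - 6*(-⅓)) - 14)*(-12) = ((-⅕ + 2) - 14)*(-12) = (9/5 - 14)*(-12) = -61/5*(-12) = 732/5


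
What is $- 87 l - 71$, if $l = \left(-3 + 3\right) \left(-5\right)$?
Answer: $-71$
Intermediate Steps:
$l = 0$ ($l = 0 \left(-5\right) = 0$)
$- 87 l - 71 = \left(-87\right) 0 - 71 = 0 - 71 = -71$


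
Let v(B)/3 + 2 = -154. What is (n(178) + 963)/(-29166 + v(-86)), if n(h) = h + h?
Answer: -1319/29634 ≈ -0.044510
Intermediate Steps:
n(h) = 2*h
v(B) = -468 (v(B) = -6 + 3*(-154) = -6 - 462 = -468)
(n(178) + 963)/(-29166 + v(-86)) = (2*178 + 963)/(-29166 - 468) = (356 + 963)/(-29634) = 1319*(-1/29634) = -1319/29634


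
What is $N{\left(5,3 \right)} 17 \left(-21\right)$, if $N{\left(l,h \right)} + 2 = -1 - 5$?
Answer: $2856$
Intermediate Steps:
$N{\left(l,h \right)} = -8$ ($N{\left(l,h \right)} = -2 - 6 = -8$)
$N{\left(5,3 \right)} 17 \left(-21\right) = \left(-8\right) 17 \left(-21\right) = \left(-136\right) \left(-21\right) = 2856$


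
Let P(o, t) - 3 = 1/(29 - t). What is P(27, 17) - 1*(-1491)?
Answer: 17929/12 ≈ 1494.1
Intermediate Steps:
P(o, t) = 3 + 1/(29 - t)
P(27, 17) - 1*(-1491) = (-88 + 3*17)/(-29 + 17) - 1*(-1491) = (-88 + 51)/(-12) + 1491 = -1/12*(-37) + 1491 = 37/12 + 1491 = 17929/12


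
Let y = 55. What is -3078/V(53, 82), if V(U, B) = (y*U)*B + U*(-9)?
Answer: -3078/238553 ≈ -0.012903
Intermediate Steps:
V(U, B) = -9*U + 55*B*U (V(U, B) = (55*U)*B + U*(-9) = 55*B*U - 9*U = -9*U + 55*B*U)
-3078/V(53, 82) = -3078*1/(53*(-9 + 55*82)) = -3078*1/(53*(-9 + 4510)) = -3078/(53*4501) = -3078/238553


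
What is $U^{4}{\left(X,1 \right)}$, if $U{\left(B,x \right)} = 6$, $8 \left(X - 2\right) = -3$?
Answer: $1296$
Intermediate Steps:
$X = \frac{13}{8}$ ($X = 2 + \frac{1}{8} \left(-3\right) = 2 - \frac{3}{8} = \frac{13}{8} \approx 1.625$)
$U^{4}{\left(X,1 \right)} = 6^{4} = 1296$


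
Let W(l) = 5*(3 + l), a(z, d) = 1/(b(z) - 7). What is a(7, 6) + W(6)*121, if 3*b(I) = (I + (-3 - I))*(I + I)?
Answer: 114344/21 ≈ 5445.0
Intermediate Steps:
b(I) = -2*I (b(I) = ((I + (-3 - I))*(I + I))/3 = (-6*I)/3 = -2*I)
a(z, d) = 1/(-7 - 2*z) (a(z, d) = 1/(-2*z - 7) = 1/(-7 - 2*z))
W(l) = 15 + 5*l
a(7, 6) + W(6)*121 = -1/(7 + 2*7) + (15 + 5*6)*121 = -1/(7 + 14) + (15 + 30)*121 = -1/21 + 45*121 = -1*1/21 + 5445 = -1/21 + 5445 = 114344/21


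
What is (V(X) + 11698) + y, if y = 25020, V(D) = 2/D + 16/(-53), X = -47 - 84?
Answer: 254930872/6943 ≈ 36718.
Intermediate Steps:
X = -131
V(D) = -16/53 + 2/D (V(D) = 2/D + 16*(-1/53) = 2/D - 16/53 = -16/53 + 2/D)
(V(X) + 11698) + y = ((-16/53 + 2/(-131)) + 11698) + 25020 = ((-16/53 + 2*(-1/131)) + 11698) + 25020 = ((-16/53 - 2/131) + 11698) + 25020 = (-2202/6943 + 11698) + 25020 = 81217012/6943 + 25020 = 254930872/6943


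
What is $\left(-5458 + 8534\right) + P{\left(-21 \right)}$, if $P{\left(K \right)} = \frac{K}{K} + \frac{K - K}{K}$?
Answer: $3077$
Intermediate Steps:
$P{\left(K \right)} = 1$ ($P{\left(K \right)} = 1 + \frac{0}{K} = 1 + 0 = 1$)
$\left(-5458 + 8534\right) + P{\left(-21 \right)} = \left(-5458 + 8534\right) + 1 = 3076 + 1 = 3077$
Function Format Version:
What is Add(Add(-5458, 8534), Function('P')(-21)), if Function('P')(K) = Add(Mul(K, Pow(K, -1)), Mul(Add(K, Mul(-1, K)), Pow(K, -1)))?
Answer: 3077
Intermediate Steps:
Function('P')(K) = 1 (Function('P')(K) = Add(1, Mul(0, Pow(K, -1))) = Add(1, 0) = 1)
Add(Add(-5458, 8534), Function('P')(-21)) = Add(Add(-5458, 8534), 1) = Add(3076, 1) = 3077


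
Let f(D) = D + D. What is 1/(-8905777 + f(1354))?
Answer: -1/8903069 ≈ -1.1232e-7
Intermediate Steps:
f(D) = 2*D
1/(-8905777 + f(1354)) = 1/(-8905777 + 2*1354) = 1/(-8905777 + 2708) = 1/(-8903069) = -1/8903069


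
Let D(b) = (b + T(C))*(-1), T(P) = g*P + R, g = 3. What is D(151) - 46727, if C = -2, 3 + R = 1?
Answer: -46870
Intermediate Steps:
R = -2 (R = -3 + 1 = -2)
T(P) = -2 + 3*P (T(P) = 3*P - 2 = -2 + 3*P)
D(b) = 8 - b (D(b) = (b + (-2 + 3*(-2)))*(-1) = (b + (-2 - 6))*(-1) = (b - 8)*(-1) = (-8 + b)*(-1) = 8 - b)
D(151) - 46727 = (8 - 1*151) - 46727 = (8 - 151) - 46727 = -143 - 46727 = -46870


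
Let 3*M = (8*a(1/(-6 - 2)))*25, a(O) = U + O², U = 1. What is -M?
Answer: -1625/24 ≈ -67.708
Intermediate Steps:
a(O) = 1 + O²
M = 1625/24 (M = ((8*(1 + (1/(-6 - 2))²))*25)/3 = ((8*(1 + (1/(-8))²))*25)/3 = ((8*(1 + (-⅛)²))*25)/3 = ((8*(1 + 1/64))*25)/3 = ((8*(65/64))*25)/3 = ((65/8)*25)/3 = (⅓)*(1625/8) = 1625/24 ≈ 67.708)
-M = -1*1625/24 = -1625/24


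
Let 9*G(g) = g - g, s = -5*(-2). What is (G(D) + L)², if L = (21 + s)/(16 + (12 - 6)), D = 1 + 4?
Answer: 961/484 ≈ 1.9855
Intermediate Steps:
D = 5
s = 10
G(g) = 0 (G(g) = (g - g)/9 = (⅑)*0 = 0)
L = 31/22 (L = (21 + 10)/(16 + (12 - 6)) = 31/(16 + 6) = 31/22 ≈ 1.4091)
(G(D) + L)² = (0 + 31/22)² = (31/22)² = 961/484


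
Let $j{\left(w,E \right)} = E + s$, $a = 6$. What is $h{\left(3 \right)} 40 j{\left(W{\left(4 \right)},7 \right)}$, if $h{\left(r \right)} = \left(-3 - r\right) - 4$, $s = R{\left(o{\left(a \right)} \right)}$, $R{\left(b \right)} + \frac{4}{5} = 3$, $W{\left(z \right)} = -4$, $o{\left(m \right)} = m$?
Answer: $-3680$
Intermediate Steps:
$R{\left(b \right)} = \frac{11}{5}$ ($R{\left(b \right)} = - \frac{4}{5} + 3 = \frac{11}{5}$)
$s = \frac{11}{5} \approx 2.2$
$h{\left(r \right)} = -7 - r$
$j{\left(w,E \right)} = \frac{11}{5} + E$ ($j{\left(w,E \right)} = E + \frac{11}{5} = \frac{11}{5} + E$)
$h{\left(3 \right)} 40 j{\left(W{\left(4 \right)},7 \right)} = \left(-7 - 3\right) 40 \left(\frac{11}{5} + 7\right) = \left(-7 - 3\right) 40 \cdot \frac{46}{5} = \left(-10\right) 40 \cdot \frac{46}{5} = \left(-400\right) \frac{46}{5} = -3680$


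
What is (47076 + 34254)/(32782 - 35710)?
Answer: -13555/488 ≈ -27.777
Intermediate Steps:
(47076 + 34254)/(32782 - 35710) = 81330/(-2928) = 81330*(-1/2928) = -13555/488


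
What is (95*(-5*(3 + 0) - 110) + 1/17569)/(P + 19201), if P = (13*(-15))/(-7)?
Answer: -730211559/1182411269 ≈ -0.61756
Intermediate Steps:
P = 195/7 (P = -195*(-⅐) = 195/7 ≈ 27.857)
(95*(-5*(3 + 0) - 110) + 1/17569)/(P + 19201) = (95*(-5*(3 + 0) - 110) + 1/17569)/(195/7 + 19201) = (95*(-5*3 - 110) + 1/17569)/(134602/7) = (95*(-15 - 110) + 1/17569)*(7/134602) = (95*(-125) + 1/17569)*(7/134602) = (-11875 + 1/17569)*(7/134602) = -208631874/17569*7/134602 = -730211559/1182411269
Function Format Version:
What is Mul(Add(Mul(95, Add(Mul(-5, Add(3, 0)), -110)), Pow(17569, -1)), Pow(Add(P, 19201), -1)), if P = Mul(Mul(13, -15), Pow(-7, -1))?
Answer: Rational(-730211559, 1182411269) ≈ -0.61756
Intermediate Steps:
P = Rational(195, 7) (P = Mul(-195, Rational(-1, 7)) = Rational(195, 7) ≈ 27.857)
Mul(Add(Mul(95, Add(Mul(-5, Add(3, 0)), -110)), Pow(17569, -1)), Pow(Add(P, 19201), -1)) = Mul(Add(Mul(95, Add(Mul(-5, Add(3, 0)), -110)), Pow(17569, -1)), Pow(Add(Rational(195, 7), 19201), -1)) = Mul(Add(Mul(95, Add(Mul(-5, 3), -110)), Rational(1, 17569)), Pow(Rational(134602, 7), -1)) = Mul(Add(Mul(95, Add(-15, -110)), Rational(1, 17569)), Rational(7, 134602)) = Mul(Add(Mul(95, -125), Rational(1, 17569)), Rational(7, 134602)) = Mul(Add(-11875, Rational(1, 17569)), Rational(7, 134602)) = Mul(Rational(-208631874, 17569), Rational(7, 134602)) = Rational(-730211559, 1182411269)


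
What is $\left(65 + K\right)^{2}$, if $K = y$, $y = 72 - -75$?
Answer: $44944$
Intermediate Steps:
$y = 147$ ($y = 72 + 75 = 147$)
$K = 147$
$\left(65 + K\right)^{2} = \left(65 + 147\right)^{2} = 212^{2} = 44944$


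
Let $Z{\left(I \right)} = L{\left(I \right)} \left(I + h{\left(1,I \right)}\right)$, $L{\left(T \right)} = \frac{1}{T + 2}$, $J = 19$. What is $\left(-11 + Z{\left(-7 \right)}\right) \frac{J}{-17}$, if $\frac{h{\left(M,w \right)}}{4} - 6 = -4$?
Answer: $\frac{1064}{85} \approx 12.518$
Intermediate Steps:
$h{\left(M,w \right)} = 8$ ($h{\left(M,w \right)} = 24 + 4 \left(-4\right) = 24 - 16 = 8$)
$L{\left(T \right)} = \frac{1}{2 + T}$
$Z{\left(I \right)} = \frac{8 + I}{2 + I}$ ($Z{\left(I \right)} = \frac{I + 8}{2 + I} = \frac{8 + I}{2 + I}$)
$\left(-11 + Z{\left(-7 \right)}\right) \frac{J}{-17} = \left(-11 + \frac{8 - 7}{2 - 7}\right) \frac{19}{-17} = \left(-11 + \frac{1}{-5} \cdot 1\right) 19 \left(- \frac{1}{17}\right) = \left(-11 - \frac{1}{5}\right) \left(- \frac{19}{17}\right) = \left(- \frac{56}{5}\right) \left(- \frac{19}{17}\right) = \frac{1064}{85}$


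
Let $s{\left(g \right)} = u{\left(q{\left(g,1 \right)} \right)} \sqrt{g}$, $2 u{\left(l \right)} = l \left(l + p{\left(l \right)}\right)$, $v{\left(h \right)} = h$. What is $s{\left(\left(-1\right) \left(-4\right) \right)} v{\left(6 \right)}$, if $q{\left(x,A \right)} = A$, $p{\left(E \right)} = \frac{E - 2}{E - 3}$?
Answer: $9$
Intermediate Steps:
$p{\left(E \right)} = \frac{-2 + E}{-3 + E}$
$u{\left(l \right)} = \frac{l \left(l + \frac{-2 + l}{-3 + l}\right)}{2}$
$s{\left(g \right)} = \frac{3 \sqrt{g}}{4}$ ($s{\left(g \right)} = \frac{1}{2} \cdot 1 \frac{1}{-3 + 1} \left(-2 + 1 + 1 \left(-3 + 1\right)\right) \sqrt{g} = \frac{1}{2} \cdot 1 \frac{1}{-2} \left(-2 + 1 + 1 \left(-2\right)\right) \sqrt{g} = \frac{1}{2} \cdot 1 \left(- \frac{1}{2}\right) \left(-2 + 1 - 2\right) \sqrt{g} = \frac{1}{2} \cdot 1 \left(- \frac{1}{2}\right) \left(-3\right) \sqrt{g} = \frac{3 \sqrt{g}}{4}$)
$s{\left(\left(-1\right) \left(-4\right) \right)} v{\left(6 \right)} = \frac{3 \sqrt{\left(-1\right) \left(-4\right)}}{4} \cdot 6 = \frac{3 \sqrt{4}}{4} \cdot 6 = \frac{3}{4} \cdot 2 \cdot 6 = \frac{3}{2} \cdot 6 = 9$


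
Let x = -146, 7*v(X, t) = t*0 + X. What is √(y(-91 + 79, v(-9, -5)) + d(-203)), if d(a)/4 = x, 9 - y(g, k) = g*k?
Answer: I*√28931/7 ≈ 24.299*I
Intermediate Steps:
v(X, t) = X/7 (v(X, t) = (t*0 + X)/7 = (0 + X)/7 = X/7)
y(g, k) = 9 - g*k
d(a) = -584 (d(a) = 4*(-146) = -584)
√(y(-91 + 79, v(-9, -5)) + d(-203)) = √((9 - (-91 + 79)*(⅐)*(-9)) - 584) = √((9 - 1*(-12)*(-9/7)) - 584) = √((9 - 108/7) - 584) = √(-45/7 - 584) = √(-4133/7) = I*√28931/7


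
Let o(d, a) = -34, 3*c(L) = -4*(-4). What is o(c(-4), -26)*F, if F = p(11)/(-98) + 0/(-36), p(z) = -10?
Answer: -170/49 ≈ -3.4694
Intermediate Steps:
c(L) = 16/3 (c(L) = (-4*(-4))/3 = (⅓)*16 = 16/3)
F = 5/49 (F = -10/(-98) + 0/(-36) = -10*(-1/98) + 0*(-1/36) = 5/49 + 0 = 5/49 ≈ 0.10204)
o(c(-4), -26)*F = -34*5/49 = -170/49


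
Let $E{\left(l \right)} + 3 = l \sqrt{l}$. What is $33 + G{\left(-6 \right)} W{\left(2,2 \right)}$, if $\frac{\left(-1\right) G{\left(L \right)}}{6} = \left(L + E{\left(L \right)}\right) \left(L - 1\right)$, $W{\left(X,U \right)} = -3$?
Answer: $1167 + 756 i \sqrt{6} \approx 1167.0 + 1851.8 i$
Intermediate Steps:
$E{\left(l \right)} = -3 + l^{\frac{3}{2}}$ ($E{\left(l \right)} = -3 + l \sqrt{l} = -3 + l^{\frac{3}{2}}$)
$G{\left(L \right)} = - 6 \left(-1 + L\right) \left(-3 + L + L^{\frac{3}{2}}\right)$ ($G{\left(L \right)} = - 6 \left(L + \left(-3 + L^{\frac{3}{2}}\right)\right) \left(L - 1\right) = - 6 \left(-3 + L + L^{\frac{3}{2}}\right) \left(-1 + L\right) = - 6 \left(-1 + L\right) \left(-3 + L + L^{\frac{3}{2}}\right)$)
$33 + G{\left(-6 \right)} W{\left(2,2 \right)} = 33 + \left(-18 - 6 \left(-6\right)^{2} - 6 \left(-6\right)^{\frac{5}{2}} + 6 \left(-6\right)^{\frac{3}{2}} + 24 \left(-6\right)\right) \left(-3\right) = 33 + \left(-18 - 216 - 6 \cdot 36 i \sqrt{6} + 6 \left(- 6 i \sqrt{6}\right) - 144\right) \left(-3\right) = 33 + \left(-18 - 216 - 216 i \sqrt{6} - 36 i \sqrt{6} - 144\right) \left(-3\right) = 33 + \left(-378 - 252 i \sqrt{6}\right) \left(-3\right) = 33 + \left(1134 + 756 i \sqrt{6}\right) = 1167 + 756 i \sqrt{6}$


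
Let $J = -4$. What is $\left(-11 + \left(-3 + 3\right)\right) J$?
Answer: $44$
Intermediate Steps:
$\left(-11 + \left(-3 + 3\right)\right) J = \left(-11 + \left(-3 + 3\right)\right) \left(-4\right) = \left(-11 + 0\right) \left(-4\right) = \left(-11\right) \left(-4\right) = 44$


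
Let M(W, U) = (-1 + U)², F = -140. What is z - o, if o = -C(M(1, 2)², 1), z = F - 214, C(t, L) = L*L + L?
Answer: -352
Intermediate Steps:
C(t, L) = L + L² (C(t, L) = L² + L = L + L²)
z = -354 (z = -140 - 214 = -354)
o = -2 (o = -(1 + 1) = -2 ≈ -2.0000)
z - o = -354 - 1*(-2) = -354 + 2 = -352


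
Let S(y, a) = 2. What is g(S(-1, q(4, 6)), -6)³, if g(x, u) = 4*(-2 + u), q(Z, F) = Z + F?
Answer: -32768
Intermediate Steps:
q(Z, F) = F + Z
g(x, u) = -8 + 4*u
g(S(-1, q(4, 6)), -6)³ = (-8 + 4*(-6))³ = (-8 - 24)³ = (-32)³ = -32768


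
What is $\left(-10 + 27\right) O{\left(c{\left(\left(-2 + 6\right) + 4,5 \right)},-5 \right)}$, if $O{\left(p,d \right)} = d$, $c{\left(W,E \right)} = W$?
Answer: $-85$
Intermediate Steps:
$\left(-10 + 27\right) O{\left(c{\left(\left(-2 + 6\right) + 4,5 \right)},-5 \right)} = \left(-10 + 27\right) \left(-5\right) = 17 \left(-5\right) = -85$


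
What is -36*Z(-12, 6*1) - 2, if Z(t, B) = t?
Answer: 430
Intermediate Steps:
-36*Z(-12, 6*1) - 2 = -36*(-12) - 2 = 432 - 2 = 430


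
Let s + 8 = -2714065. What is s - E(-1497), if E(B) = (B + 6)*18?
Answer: -2687235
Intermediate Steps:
E(B) = 108 + 18*B (E(B) = (6 + B)*18 = 108 + 18*B)
s = -2714073 (s = -8 - 2714065 = -2714073)
s - E(-1497) = -2714073 - (108 + 18*(-1497)) = -2714073 - (108 - 26946) = -2714073 - 1*(-26838) = -2714073 + 26838 = -2687235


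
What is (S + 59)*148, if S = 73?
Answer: 19536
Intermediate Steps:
(S + 59)*148 = (73 + 59)*148 = 132*148 = 19536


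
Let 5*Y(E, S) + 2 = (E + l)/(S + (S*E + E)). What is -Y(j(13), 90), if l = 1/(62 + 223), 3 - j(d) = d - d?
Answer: 206054/517275 ≈ 0.39834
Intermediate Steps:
j(d) = 3 (j(d) = 3 - (d - d) = 3 - 1*0 = 3 + 0 = 3)
l = 1/285 ≈ 0.0035088
Y(E, S) = -⅖ + (1/285 + E)/(5*(E + S + E*S)) (Y(E, S) = -⅖ + ((E + 1/285)/(S + (S*E + E)))/5 = -⅖ + ((1/285 + E)/(S + (E*S + E)))/5 = -⅖ + ((1/285 + E)/(S + (E + E*S)))/5 = -⅖ + ((1/285 + E)/(E + S + E*S))/5 = -⅖ + (1/285 + E)/(5*(E + S + E*S)))
-Y(j(13), 90) = -(1 - 570*90 - 285*3 - 570*3*90)/(1425*(3 + 90 + 3*90)) = -(1 - 51300 - 855 - 153900)/(1425*(3 + 90 + 270)) = -(-206054)/(1425*363) = -1*(-206054/517275) = 206054/517275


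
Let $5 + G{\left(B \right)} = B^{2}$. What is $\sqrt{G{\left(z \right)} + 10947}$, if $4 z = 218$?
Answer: $\frac{\sqrt{55649}}{2} \approx 117.95$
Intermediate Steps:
$z = \frac{109}{2}$ ($z = \frac{1}{4} \cdot 218 = \frac{109}{2} \approx 54.5$)
$G{\left(B \right)} = -5 + B^{2}$
$\sqrt{G{\left(z \right)} + 10947} = \sqrt{\left(-5 + \left(\frac{109}{2}\right)^{2}\right) + 10947} = \sqrt{\left(-5 + \frac{11881}{4}\right) + 10947} = \sqrt{\frac{11861}{4} + 10947} = \sqrt{\frac{55649}{4}} = \frac{\sqrt{55649}}{2}$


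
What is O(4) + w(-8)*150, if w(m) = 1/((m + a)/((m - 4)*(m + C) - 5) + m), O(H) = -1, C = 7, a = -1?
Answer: -223/13 ≈ -17.154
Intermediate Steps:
w(m) = 1/(m + (-1 + m)/(-5 + (-4 + m)*(7 + m))) (w(m) = 1/((m - 1)/((m - 4)*(m + 7) - 5) + m) = 1/((-1 + m)/((-4 + m)*(7 + m) - 5) + m) = 1/((-1 + m)/(-5 + (-4 + m)*(7 + m)) + m) = 1/(m + (-1 + m)/(-5 + (-4 + m)*(7 + m))))
O(4) + w(-8)*150 = -1 + ((-33 + (-8)² + 3*(-8))/(-1 + (-8)³ - 32*(-8) + 3*(-8)²))*150 = -1 + ((-33 + 64 - 24)/(-1 - 512 + 256 + 3*64))*150 = -1 + (7/(-1 - 512 + 256 + 192))*150 = -1 + (7/(-65))*150 = -1 - 1/65*7*150 = -1 - 7/65*150 = -1 - 210/13 = -223/13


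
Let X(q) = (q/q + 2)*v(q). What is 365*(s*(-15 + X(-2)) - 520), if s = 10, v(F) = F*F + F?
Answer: -222650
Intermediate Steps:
v(F) = F + F² (v(F) = F² + F = F + F²)
X(q) = 3*q*(1 + q) (X(q) = (q/q + 2)*(q*(1 + q)) = (1 + 2)*(q*(1 + q)) = 3*(q*(1 + q)) = 3*q*(1 + q))
365*(s*(-15 + X(-2)) - 520) = 365*(10*(-15 + 3*(-2)*(1 - 2)) - 520) = 365*(10*(-15 + 3*(-2)*(-1)) - 520) = 365*(10*(-15 + 6) - 520) = 365*(10*(-9) - 520) = 365*(-90 - 520) = 365*(-610) = -222650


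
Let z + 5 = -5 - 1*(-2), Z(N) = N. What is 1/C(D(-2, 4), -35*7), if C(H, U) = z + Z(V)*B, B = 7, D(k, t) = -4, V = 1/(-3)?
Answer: -3/31 ≈ -0.096774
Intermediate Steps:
V = -⅓ ≈ -0.33333
z = -8 (z = -5 + (-5 - 1*(-2)) = -5 + (-5 + 2) = -5 - 3 = -8)
C(H, U) = -31/3 (C(H, U) = -8 - ⅓*7 = -8 - 7/3 = -31/3)
1/C(D(-2, 4), -35*7) = 1/(-31/3) = -3/31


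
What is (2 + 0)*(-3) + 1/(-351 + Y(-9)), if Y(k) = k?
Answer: -2161/360 ≈ -6.0028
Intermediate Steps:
(2 + 0)*(-3) + 1/(-351 + Y(-9)) = (2 + 0)*(-3) + 1/(-351 - 9) = 2*(-3) + 1/(-360) = -6 - 1/360 = -2161/360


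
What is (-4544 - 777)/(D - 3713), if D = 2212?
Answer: 5321/1501 ≈ 3.5450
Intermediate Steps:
(-4544 - 777)/(D - 3713) = (-4544 - 777)/(2212 - 3713) = -5321/(-1501) = -5321*(-1/1501) = 5321/1501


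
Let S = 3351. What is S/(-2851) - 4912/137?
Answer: -14463199/390587 ≈ -37.029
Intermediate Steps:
S/(-2851) - 4912/137 = 3351/(-2851) - 4912/137 = 3351*(-1/2851) - 4912*1/137 = -3351/2851 - 4912/137 = -14463199/390587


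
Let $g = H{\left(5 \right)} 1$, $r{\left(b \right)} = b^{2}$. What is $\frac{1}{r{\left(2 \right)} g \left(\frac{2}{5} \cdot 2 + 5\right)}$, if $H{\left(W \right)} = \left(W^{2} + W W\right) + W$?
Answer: $\frac{1}{1276} \approx 0.0007837$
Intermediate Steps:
$H{\left(W \right)} = W + 2 W^{2}$ ($H{\left(W \right)} = \left(W^{2} + W^{2}\right) + W = 2 W^{2} + W = W + 2 W^{2}$)
$g = 55$ ($g = 5 \left(1 + 2 \cdot 5\right) 1 = 5 \left(1 + 10\right) 1 = 5 \cdot 11 \cdot 1 = 55 \cdot 1 = 55$)
$\frac{1}{r{\left(2 \right)} g \left(\frac{2}{5} \cdot 2 + 5\right)} = \frac{1}{2^{2} \cdot 55 \left(\frac{2}{5} \cdot 2 + 5\right)} = \frac{1}{4 \cdot 55 \left(2 \cdot \frac{1}{5} \cdot 2 + 5\right)} = \frac{1}{220 \left(\frac{2}{5} \cdot 2 + 5\right)} = \frac{1}{220 \left(\frac{4}{5} + 5\right)} = \frac{1}{220 \cdot \frac{29}{5}} = \frac{1}{1276}$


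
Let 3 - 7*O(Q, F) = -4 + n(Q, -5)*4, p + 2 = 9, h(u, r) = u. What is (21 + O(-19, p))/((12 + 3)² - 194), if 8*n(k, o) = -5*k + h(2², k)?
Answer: 209/434 ≈ 0.48157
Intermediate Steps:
p = 7 (p = -2 + 9 = 7)
n(k, o) = ½ - 5*k/8 (n(k, o) = (-5*k + 2²)/8 = (-5*k + 4)/8 = (4 - 5*k)/8 = ½ - 5*k/8)
O(Q, F) = 5/7 + 5*Q/14 (O(Q, F) = 3/7 - (-4 + (½ - 5*Q/8)*4)/7 = 3/7 - (-4 + (2 - 5*Q/2))/7 = 3/7 - (-2 - 5*Q/2)/7 = 3/7 + (2/7 + 5*Q/14) = 5/7 + 5*Q/14)
(21 + O(-19, p))/((12 + 3)² - 194) = (21 + (5/7 + (5/14)*(-19)))/((12 + 3)² - 194) = (21 + (5/7 - 95/14))/(15² - 194) = (21 - 85/14)/(225 - 194) = (209/14)/31 = (209/14)*(1/31) = 209/434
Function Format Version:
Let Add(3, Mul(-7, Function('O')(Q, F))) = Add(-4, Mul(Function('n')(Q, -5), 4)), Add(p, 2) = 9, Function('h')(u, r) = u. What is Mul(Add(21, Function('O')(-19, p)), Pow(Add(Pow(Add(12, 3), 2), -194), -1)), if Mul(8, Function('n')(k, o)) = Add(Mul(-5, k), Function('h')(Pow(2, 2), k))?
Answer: Rational(209, 434) ≈ 0.48157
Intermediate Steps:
p = 7 (p = Add(-2, 9) = 7)
Function('n')(k, o) = Add(Rational(1, 2), Mul(Rational(-5, 8), k)) (Function('n')(k, o) = Mul(Rational(1, 8), Add(Mul(-5, k), Pow(2, 2))) = Mul(Rational(1, 8), Add(Mul(-5, k), 4)) = Mul(Rational(1, 8), Add(4, Mul(-5, k))) = Add(Rational(1, 2), Mul(Rational(-5, 8), k)))
Function('O')(Q, F) = Add(Rational(5, 7), Mul(Rational(5, 14), Q)) (Function('O')(Q, F) = Add(Rational(3, 7), Mul(Rational(-1, 7), Add(-4, Mul(Add(Rational(1, 2), Mul(Rational(-5, 8), Q)), 4)))) = Add(Rational(3, 7), Mul(Rational(-1, 7), Add(-4, Add(2, Mul(Rational(-5, 2), Q))))) = Add(Rational(3, 7), Mul(Rational(-1, 7), Add(-2, Mul(Rational(-5, 2), Q)))) = Add(Rational(3, 7), Add(Rational(2, 7), Mul(Rational(5, 14), Q))) = Add(Rational(5, 7), Mul(Rational(5, 14), Q)))
Mul(Add(21, Function('O')(-19, p)), Pow(Add(Pow(Add(12, 3), 2), -194), -1)) = Mul(Add(21, Add(Rational(5, 7), Mul(Rational(5, 14), -19))), Pow(Add(Pow(Add(12, 3), 2), -194), -1)) = Mul(Add(21, Add(Rational(5, 7), Rational(-95, 14))), Pow(Add(Pow(15, 2), -194), -1)) = Mul(Add(21, Rational(-85, 14)), Pow(Add(225, -194), -1)) = Mul(Rational(209, 14), Pow(31, -1)) = Mul(Rational(209, 14), Rational(1, 31)) = Rational(209, 434)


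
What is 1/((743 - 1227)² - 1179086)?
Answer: -1/944830 ≈ -1.0584e-6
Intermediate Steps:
1/((743 - 1227)² - 1179086) = 1/((-484)² - 1179086) = 1/(234256 - 1179086) = 1/(-944830) = -1/944830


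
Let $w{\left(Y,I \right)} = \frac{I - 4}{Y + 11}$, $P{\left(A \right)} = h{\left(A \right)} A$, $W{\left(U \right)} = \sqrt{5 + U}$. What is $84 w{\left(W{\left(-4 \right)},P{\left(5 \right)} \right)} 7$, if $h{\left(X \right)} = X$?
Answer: $1029$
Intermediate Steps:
$P{\left(A \right)} = A^{2}$ ($P{\left(A \right)} = A A = A^{2}$)
$w{\left(Y,I \right)} = \frac{-4 + I}{11 + Y}$
$84 w{\left(W{\left(-4 \right)},P{\left(5 \right)} \right)} 7 = 84 \frac{-4 + 5^{2}}{11 + \sqrt{5 - 4}} \cdot 7 = 84 \frac{-4 + 25}{11 + \sqrt{1}} \cdot 7 = 84 \frac{1}{11 + 1} \cdot 21 \cdot 7 = 84 \cdot \frac{1}{12} \cdot 21 \cdot 7 = 84 \cdot \frac{7}{4} \cdot 7 = 147 \cdot 7 = 1029$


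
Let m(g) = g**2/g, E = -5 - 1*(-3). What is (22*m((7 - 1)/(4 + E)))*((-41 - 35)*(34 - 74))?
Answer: 200640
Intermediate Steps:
E = -2 (E = -5 + 3 = -2)
m(g) = g
(22*m((7 - 1)/(4 + E)))*((-41 - 35)*(34 - 74)) = (22*((7 - 1)/(4 - 2)))*((-41 - 35)*(34 - 74)) = (22*(6/2))*(-76*(-40)) = (22*(6*(1/2)))*3040 = (22*3)*3040 = 66*3040 = 200640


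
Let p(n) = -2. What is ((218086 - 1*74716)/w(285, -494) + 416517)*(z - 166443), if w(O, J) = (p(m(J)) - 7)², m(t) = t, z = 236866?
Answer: 29457025401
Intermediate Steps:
w(O, J) = 81 (w(O, J) = (-2 - 7)² = (-9)² = 81)
((218086 - 1*74716)/w(285, -494) + 416517)*(z - 166443) = ((218086 - 1*74716)/81 + 416517)*(236866 - 166443) = ((218086 - 74716)*(1/81) + 416517)*70423 = (143370*(1/81) + 416517)*70423 = (1770 + 416517)*70423 = 418287*70423 = 29457025401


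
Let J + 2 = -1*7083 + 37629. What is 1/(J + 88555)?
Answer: 1/119099 ≈ 8.3964e-6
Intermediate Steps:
J = 30544 (J = -2 + (-1*7083 + 37629) = -2 + (-7083 + 37629) = -2 + 30546 = 30544)
1/(J + 88555) = 1/(30544 + 88555) = 1/119099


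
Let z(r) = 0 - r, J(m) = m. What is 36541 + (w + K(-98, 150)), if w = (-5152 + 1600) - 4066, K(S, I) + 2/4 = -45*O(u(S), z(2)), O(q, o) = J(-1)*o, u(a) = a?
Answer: 57665/2 ≈ 28833.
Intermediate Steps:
z(r) = -r
O(q, o) = -o
K(S, I) = -181/2 (K(S, I) = -1/2 - (-45)*(-1*2) = -1/2 - (-45)*(-2) = -1/2 - 45*2 = -1/2 - 90 = -181/2)
w = -7618 (w = -3552 - 4066 = -7618)
36541 + (w + K(-98, 150)) = 36541 + (-7618 - 181/2) = 36541 - 15417/2 = 57665/2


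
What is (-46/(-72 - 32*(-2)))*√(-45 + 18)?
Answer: 69*I*√3/4 ≈ 29.878*I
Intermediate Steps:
(-46/(-72 - 32*(-2)))*√(-45 + 18) = (-46/(-72 + 64))*√(-27) = (-46/(-8))*(3*I*√3) = (-⅛*(-46))*(3*I*√3) = 23*(3*I*√3)/4 = 69*I*√3/4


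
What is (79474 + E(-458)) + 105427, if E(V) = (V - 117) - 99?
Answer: 184227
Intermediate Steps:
E(V) = -216 + V (E(V) = (-117 + V) - 99 = -216 + V)
(79474 + E(-458)) + 105427 = (79474 + (-216 - 458)) + 105427 = (79474 - 674) + 105427 = 78800 + 105427 = 184227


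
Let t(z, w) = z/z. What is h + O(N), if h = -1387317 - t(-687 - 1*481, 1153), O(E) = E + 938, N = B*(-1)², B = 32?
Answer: -1386348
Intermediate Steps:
t(z, w) = 1
N = 32 (N = 32*(-1)² = 32*1 = 32)
O(E) = 938 + E
h = -1387318 (h = -1387317 - 1*1 = -1387317 - 1 = -1387318)
h + O(N) = -1387318 + (938 + 32) = -1387318 + 970 = -1386348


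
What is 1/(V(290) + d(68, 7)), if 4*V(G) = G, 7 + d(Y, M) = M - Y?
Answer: 2/9 ≈ 0.22222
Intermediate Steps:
d(Y, M) = -7 + M - Y (d(Y, M) = -7 + (M - Y) = -7 + M - Y)
V(G) = G/4
1/(V(290) + d(68, 7)) = 1/((1/4)*290 + (-7 + 7 - 1*68)) = 1/(145/2 + (-7 + 7 - 68)) = 1/(145/2 - 68) = 1/(9/2) = 2/9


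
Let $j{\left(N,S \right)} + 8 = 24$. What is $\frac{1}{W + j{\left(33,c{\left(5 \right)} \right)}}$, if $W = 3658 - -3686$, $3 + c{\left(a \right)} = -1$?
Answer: $\frac{1}{7360} \approx 0.00013587$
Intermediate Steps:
$c{\left(a \right)} = -4$ ($c{\left(a \right)} = -3 - 1 = -4$)
$j{\left(N,S \right)} = 16$ ($j{\left(N,S \right)} = -8 + 24 = 16$)
$W = 7344$ ($W = 3658 + 3686 = 7344$)
$\frac{1}{W + j{\left(33,c{\left(5 \right)} \right)}} = \frac{1}{7344 + 16} = \frac{1}{7360}$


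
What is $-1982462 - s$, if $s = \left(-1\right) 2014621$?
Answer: $32159$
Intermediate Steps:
$s = -2014621$
$-1982462 - s = -1982462 - -2014621 = -1982462 + 2014621 = 32159$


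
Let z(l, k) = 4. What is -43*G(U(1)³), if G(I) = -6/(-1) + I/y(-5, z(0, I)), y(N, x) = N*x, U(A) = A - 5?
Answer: -1978/5 ≈ -395.60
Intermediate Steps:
U(A) = -5 + A
G(I) = 6 - I/20 (G(I) = -6/(-1) + I/((-5*4)) = -6*(-1) + I/(-20) = 6 + I*(-1/20) = 6 - I/20)
-43*G(U(1)³) = -43*(6 - (-5 + 1)³/20) = -43*(6 - 1/20*(-4)³) = -43*(6 - 1/20*(-64)) = -43*(6 + 16/5) = -43*46/5 = -1978/5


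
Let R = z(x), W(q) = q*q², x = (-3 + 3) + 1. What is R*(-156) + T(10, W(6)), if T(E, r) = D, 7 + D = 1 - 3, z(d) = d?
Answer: -165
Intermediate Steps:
x = 1 (x = 0 + 1 = 1)
W(q) = q³
D = -9 (D = -7 + (1 - 3) = -7 - 2 = -9)
T(E, r) = -9
R = 1
R*(-156) + T(10, W(6)) = 1*(-156) - 9 = -156 - 9 = -165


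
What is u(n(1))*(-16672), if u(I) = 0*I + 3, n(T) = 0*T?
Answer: -50016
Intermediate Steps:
n(T) = 0
u(I) = 3 (u(I) = 0 + 3 = 3)
u(n(1))*(-16672) = 3*(-16672) = -50016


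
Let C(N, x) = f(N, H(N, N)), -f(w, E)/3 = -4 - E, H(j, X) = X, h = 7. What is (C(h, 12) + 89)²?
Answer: 14884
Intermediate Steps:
f(w, E) = 12 + 3*E (f(w, E) = -3*(-4 - E) = 12 + 3*E)
C(N, x) = 12 + 3*N
(C(h, 12) + 89)² = ((12 + 3*7) + 89)² = ((12 + 21) + 89)² = (33 + 89)² = 122² = 14884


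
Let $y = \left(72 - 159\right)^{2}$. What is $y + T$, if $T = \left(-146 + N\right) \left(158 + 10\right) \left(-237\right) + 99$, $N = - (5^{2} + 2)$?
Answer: $6895836$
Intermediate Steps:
$N = -27$ ($N = - (25 + 2) = \left(-1\right) 27 = -27$)
$y = 7569$ ($y = \left(-87\right)^{2} = 7569$)
$T = 6888267$ ($T = \left(-146 - 27\right) \left(158 + 10\right) \left(-237\right) + 99 = \left(-173\right) 168 \left(-237\right) + 99 = \left(-29064\right) \left(-237\right) + 99 = 6888168 + 99 = 6888267$)
$y + T = 7569 + 6888267 = 6895836$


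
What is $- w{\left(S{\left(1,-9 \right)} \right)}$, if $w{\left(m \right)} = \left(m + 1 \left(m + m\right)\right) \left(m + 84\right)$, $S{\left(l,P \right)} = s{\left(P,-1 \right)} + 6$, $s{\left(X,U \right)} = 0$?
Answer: $-1620$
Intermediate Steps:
$S{\left(l,P \right)} = 6$ ($S{\left(l,P \right)} = 0 + 6 = 6$)
$w{\left(m \right)} = 3 m \left(84 + m\right)$ ($w{\left(m \right)} = \left(m + 1 \cdot 2 m\right) \left(84 + m\right) = \left(m + 2 m\right) \left(84 + m\right) = 3 m \left(84 + m\right)$)
$- w{\left(S{\left(1,-9 \right)} \right)} = - 3 \cdot 6 \left(84 + 6\right) = - 3 \cdot 6 \cdot 90 = \left(-1\right) 1620 = -1620$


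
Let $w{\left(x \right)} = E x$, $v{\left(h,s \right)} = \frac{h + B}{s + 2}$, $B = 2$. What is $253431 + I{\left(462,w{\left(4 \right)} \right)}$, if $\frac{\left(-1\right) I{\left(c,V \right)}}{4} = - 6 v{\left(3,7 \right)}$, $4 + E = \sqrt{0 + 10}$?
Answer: $\frac{760333}{3} \approx 2.5344 \cdot 10^{5}$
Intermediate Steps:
$E = -4 + \sqrt{10}$ ($E = -4 + \sqrt{0 + 10} = -4 + \sqrt{10} \approx -0.83772$)
$v{\left(h,s \right)} = \frac{2 + h}{2 + s}$ ($v{\left(h,s \right)} = \frac{h + 2}{s + 2} = \frac{2 + h}{2 + s}$)
$w{\left(x \right)} = x \left(-4 + \sqrt{10}\right)$ ($w{\left(x \right)} = \left(-4 + \sqrt{10}\right) x = x \left(-4 + \sqrt{10}\right)$)
$I{\left(c,V \right)} = \frac{40}{3}$ ($I{\left(c,V \right)} = - 4 \left(- 6 \frac{2 + 3}{2 + 7}\right) = - 4 \left(- 6 \cdot \frac{1}{9} \cdot 5\right) = - 4 \left(\left(-6\right) \frac{5}{9}\right) = \left(-4\right) \left(- \frac{10}{3}\right) = \frac{40}{3}$)
$253431 + I{\left(462,w{\left(4 \right)} \right)} = 253431 + \frac{40}{3} = \frac{760333}{3}$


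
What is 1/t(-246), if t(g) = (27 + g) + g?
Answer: -1/465 ≈ -0.0021505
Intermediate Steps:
t(g) = 27 + 2*g
1/t(-246) = 1/(27 + 2*(-246)) = 1/(27 - 492) = 1/(-465) = -1/465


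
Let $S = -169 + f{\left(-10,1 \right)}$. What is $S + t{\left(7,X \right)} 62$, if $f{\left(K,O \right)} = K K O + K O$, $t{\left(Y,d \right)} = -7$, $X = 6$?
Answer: $-513$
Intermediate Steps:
$f{\left(K,O \right)} = K O + O K^{2}$ ($f{\left(K,O \right)} = K^{2} O + K O = O K^{2} + K O = K O + O K^{2}$)
$S = -79$ ($S = -169 - 10 \left(1 - 10\right) = -169 - 10 \left(-9\right) = -169 + 90 = -79$)
$S + t{\left(7,X \right)} 62 = -79 - 434 = -513$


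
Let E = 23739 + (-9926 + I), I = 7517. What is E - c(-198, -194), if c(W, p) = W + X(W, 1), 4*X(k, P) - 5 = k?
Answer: 86305/4 ≈ 21576.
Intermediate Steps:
X(k, P) = 5/4 + k/4
c(W, p) = 5/4 + 5*W/4 (c(W, p) = W + (5/4 + W/4) = 5/4 + 5*W/4)
E = 21330 (E = 23739 + (-9926 + 7517) = 23739 - 2409 = 21330)
E - c(-198, -194) = 21330 - (5/4 + (5/4)*(-198)) = 21330 - (5/4 - 495/2) = 21330 - 1*(-985/4) = 21330 + 985/4 = 86305/4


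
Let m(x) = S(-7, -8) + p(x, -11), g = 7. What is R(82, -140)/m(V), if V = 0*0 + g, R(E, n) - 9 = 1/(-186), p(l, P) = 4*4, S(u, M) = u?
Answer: 1673/1674 ≈ 0.99940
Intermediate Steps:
p(l, P) = 16
R(E, n) = 1673/186 (R(E, n) = 9 + 1/(-186) = 9 - 1/186 = 1673/186)
V = 7 (V = 0*0 + 7 = 0 + 7 = 7)
m(x) = 9 (m(x) = -7 + 16 = 9)
R(82, -140)/m(V) = (1673/186)/9 = (1673/186)*(⅑) = 1673/1674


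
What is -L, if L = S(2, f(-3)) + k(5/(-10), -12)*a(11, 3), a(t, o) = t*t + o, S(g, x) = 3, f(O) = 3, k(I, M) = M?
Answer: 1485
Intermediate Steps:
a(t, o) = o + t² (a(t, o) = t² + o = o + t²)
L = -1485 (L = 3 - 12*(3 + 11²) = 3 - 12*(3 + 121) = 3 - 12*124 = 3 - 1488 = -1485)
-L = -1*(-1485) = 1485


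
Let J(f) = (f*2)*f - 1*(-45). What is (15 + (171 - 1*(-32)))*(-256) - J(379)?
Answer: -343135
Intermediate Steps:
J(f) = 45 + 2*f**2 (J(f) = (2*f)*f + 45 = 2*f**2 + 45 = 45 + 2*f**2)
(15 + (171 - 1*(-32)))*(-256) - J(379) = (15 + (171 - 1*(-32)))*(-256) - (45 + 2*379**2) = (15 + (171 + 32))*(-256) - (45 + 2*143641) = (15 + 203)*(-256) - (45 + 287282) = 218*(-256) - 1*287327 = -55808 - 287327 = -343135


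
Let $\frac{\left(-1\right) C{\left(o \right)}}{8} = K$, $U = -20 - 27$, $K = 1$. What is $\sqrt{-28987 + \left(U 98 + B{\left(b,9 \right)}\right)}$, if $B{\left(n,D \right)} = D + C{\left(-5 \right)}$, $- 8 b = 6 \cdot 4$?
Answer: $2 i \sqrt{8398} \approx 183.28 i$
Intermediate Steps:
$b = -3$ ($b = - \frac{6 \cdot 4}{8} = \left(- \frac{1}{8}\right) 24 = -3$)
$U = -47$ ($U = -20 - 27 = -47$)
$C{\left(o \right)} = -8$ ($C{\left(o \right)} = \left(-8\right) 1 = -8$)
$B{\left(n,D \right)} = -8 + D$ ($B{\left(n,D \right)} = D - 8 = -8 + D$)
$\sqrt{-28987 + \left(U 98 + B{\left(b,9 \right)}\right)} = \sqrt{-28987 + \left(\left(-47\right) 98 + \left(-8 + 9\right)\right)} = \sqrt{-28987 + \left(-4606 + 1\right)} = \sqrt{-28987 - 4605} = \sqrt{-33592} = 2 i \sqrt{8398}$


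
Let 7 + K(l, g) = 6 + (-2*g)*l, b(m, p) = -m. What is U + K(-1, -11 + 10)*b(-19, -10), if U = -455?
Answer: -512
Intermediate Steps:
K(l, g) = -1 - 2*g*l (K(l, g) = -7 + (6 + (-2*g)*l) = -7 + (6 - 2*g*l) = -1 - 2*g*l)
U + K(-1, -11 + 10)*b(-19, -10) = -455 + (-1 - 2*(-11 + 10)*(-1))*(-1*(-19)) = -455 + (-1 - 2*(-1)*(-1))*19 = -455 + (-1 - 2)*19 = -455 - 3*19 = -455 - 57 = -512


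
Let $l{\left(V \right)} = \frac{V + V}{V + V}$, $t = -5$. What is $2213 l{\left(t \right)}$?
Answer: $2213$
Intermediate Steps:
$l{\left(V \right)} = 1$ ($l{\left(V \right)} = \frac{2 V}{2 V} = 2 V \frac{1}{2 V} = 1$)
$2213 l{\left(t \right)} = 2213 \cdot 1 = 2213$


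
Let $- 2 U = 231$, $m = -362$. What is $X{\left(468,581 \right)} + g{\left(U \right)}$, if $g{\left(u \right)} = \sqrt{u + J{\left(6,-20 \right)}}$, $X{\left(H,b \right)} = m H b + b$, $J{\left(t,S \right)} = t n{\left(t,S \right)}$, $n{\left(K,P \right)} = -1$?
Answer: $-98430115 + \frac{9 i \sqrt{6}}{2} \approx -9.843 \cdot 10^{7} + 11.023 i$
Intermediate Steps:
$J{\left(t,S \right)} = - t$ ($J{\left(t,S \right)} = t \left(-1\right) = - t$)
$X{\left(H,b \right)} = b - 362 H b$ ($X{\left(H,b \right)} = - 362 H b + b = b - 362 H b$)
$U = - \frac{231}{2}$ ($U = \left(- \frac{1}{2}\right) 231 = - \frac{231}{2} \approx -115.5$)
$g{\left(u \right)} = \sqrt{-6 + u}$ ($g{\left(u \right)} = \sqrt{u - 6} = \sqrt{-6 + u}$)
$X{\left(468,581 \right)} + g{\left(U \right)} = 581 \left(1 - 169416\right) + \sqrt{-6 - \frac{231}{2}} = 581 \left(1 - 169416\right) + \sqrt{- \frac{243}{2}} = 581 \left(-169415\right) + \frac{9 i \sqrt{6}}{2} = -98430115 + \frac{9 i \sqrt{6}}{2}$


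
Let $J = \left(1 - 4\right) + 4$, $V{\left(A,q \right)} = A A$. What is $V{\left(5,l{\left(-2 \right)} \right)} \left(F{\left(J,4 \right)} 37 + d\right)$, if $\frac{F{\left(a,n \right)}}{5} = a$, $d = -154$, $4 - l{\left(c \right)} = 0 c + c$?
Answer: $775$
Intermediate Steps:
$l{\left(c \right)} = 4 - c$ ($l{\left(c \right)} = 4 - \left(0 c + c\right) = 4 - \left(0 + c\right) = 4 - c$)
$V{\left(A,q \right)} = A^{2}$
$J = 1$ ($J = -3 + 4 = 1$)
$F{\left(a,n \right)} = 5 a$
$V{\left(5,l{\left(-2 \right)} \right)} \left(F{\left(J,4 \right)} 37 + d\right) = 5^{2} \left(5 \cdot 1 \cdot 37 - 154\right) = 25 \left(5 \cdot 37 - 154\right) = 25 \left(185 - 154\right) = 25 \cdot 31 = 775$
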